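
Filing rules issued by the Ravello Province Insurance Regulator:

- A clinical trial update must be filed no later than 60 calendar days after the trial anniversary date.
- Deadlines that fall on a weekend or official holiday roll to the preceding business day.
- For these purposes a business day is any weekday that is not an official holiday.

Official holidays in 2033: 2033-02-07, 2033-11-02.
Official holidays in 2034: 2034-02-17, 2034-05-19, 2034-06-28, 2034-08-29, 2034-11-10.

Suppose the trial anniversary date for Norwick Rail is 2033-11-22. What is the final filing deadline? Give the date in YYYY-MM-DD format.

From 2033-11-22, 60 calendar days later is 2034-01-21.
Because 2034-01-21 is a Saturday, the deadline becomes 2034-01-20 (Friday).
Deadline: 2034-01-20.

2034-01-20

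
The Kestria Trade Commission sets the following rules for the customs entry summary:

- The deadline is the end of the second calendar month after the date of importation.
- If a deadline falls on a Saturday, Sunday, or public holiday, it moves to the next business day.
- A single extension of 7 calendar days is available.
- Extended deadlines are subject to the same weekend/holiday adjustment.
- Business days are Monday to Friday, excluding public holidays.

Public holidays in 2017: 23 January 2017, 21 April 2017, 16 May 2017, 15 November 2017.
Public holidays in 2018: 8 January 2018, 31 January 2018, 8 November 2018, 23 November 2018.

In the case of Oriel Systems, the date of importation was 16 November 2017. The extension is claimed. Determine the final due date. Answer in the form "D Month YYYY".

The second month after 16 November 2017 is January 2018, whose last day is 31 January 2018.
31 January 2018 is a listed holiday, so it moves to the next business day, 1 February 2018 (Thursday).
Add the 7 calendar-day extension to 1 February 2018: 8 February 2018.
Since 8 February 2018 is a Thursday and not a holiday, the date is unchanged.
So the filing is due 8 February 2018.

8 February 2018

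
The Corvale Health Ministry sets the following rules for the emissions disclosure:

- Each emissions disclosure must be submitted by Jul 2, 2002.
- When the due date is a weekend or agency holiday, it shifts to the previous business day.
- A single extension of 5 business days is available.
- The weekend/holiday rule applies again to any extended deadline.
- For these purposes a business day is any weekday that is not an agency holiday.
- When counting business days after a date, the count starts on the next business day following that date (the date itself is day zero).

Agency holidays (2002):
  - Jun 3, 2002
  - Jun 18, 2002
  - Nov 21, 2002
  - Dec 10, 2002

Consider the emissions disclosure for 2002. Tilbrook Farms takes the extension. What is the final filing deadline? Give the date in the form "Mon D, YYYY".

Start from the fixed due date, Jul 2, 2002.
Jul 2, 2002 falls on a Tuesday, which is a business day, so no adjustment is needed.
Applying the 5-business-day extension: 5 business days after Jul 2, 2002 is Jul 9, 2002.
Jul 9, 2002 (Tuesday) is already a business day.
So the filing is due Jul 9, 2002.

Jul 9, 2002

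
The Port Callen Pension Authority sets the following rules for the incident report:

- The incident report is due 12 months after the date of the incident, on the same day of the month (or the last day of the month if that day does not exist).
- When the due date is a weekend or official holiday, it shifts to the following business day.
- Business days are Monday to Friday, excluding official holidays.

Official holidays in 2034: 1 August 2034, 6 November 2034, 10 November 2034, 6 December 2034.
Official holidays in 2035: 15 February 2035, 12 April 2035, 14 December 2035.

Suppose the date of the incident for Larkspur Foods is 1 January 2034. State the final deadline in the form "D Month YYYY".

1 January 2035

12 months after 1 January 2034, on the same day of the month, is 1 January 2035.
Since 1 January 2035 is a Monday and not a holiday, the date is unchanged.
Deadline: 1 January 2035.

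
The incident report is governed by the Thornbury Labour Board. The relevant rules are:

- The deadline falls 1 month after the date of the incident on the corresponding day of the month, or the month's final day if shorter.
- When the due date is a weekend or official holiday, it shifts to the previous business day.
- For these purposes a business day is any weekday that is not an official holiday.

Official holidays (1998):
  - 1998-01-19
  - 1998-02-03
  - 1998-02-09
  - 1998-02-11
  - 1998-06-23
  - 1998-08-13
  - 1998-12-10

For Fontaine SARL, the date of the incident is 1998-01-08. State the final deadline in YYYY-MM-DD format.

Moving 1 month forward from 1998-01-08 on the corresponding day gives 1998-02-08.
1998-02-08 is a Sunday, so it moves to the preceding business day, 1998-02-06 (Friday).
The final due date is 1998-02-06.

1998-02-06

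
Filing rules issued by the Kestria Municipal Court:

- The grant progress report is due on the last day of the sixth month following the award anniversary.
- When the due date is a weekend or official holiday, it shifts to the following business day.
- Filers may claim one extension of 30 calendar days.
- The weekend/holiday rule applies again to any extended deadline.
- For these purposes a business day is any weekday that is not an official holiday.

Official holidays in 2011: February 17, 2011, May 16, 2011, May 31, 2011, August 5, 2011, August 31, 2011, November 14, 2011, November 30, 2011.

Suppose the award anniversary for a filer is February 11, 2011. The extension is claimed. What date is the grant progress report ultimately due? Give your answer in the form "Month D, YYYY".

The sixth month after February 11, 2011 is August 2011, whose last day is August 31, 2011.
Because August 31, 2011 is a listed holiday, the deadline becomes September 1, 2011 (Thursday).
The 30-calendar-day extension moves the deadline from September 1, 2011 to October 1, 2011.
October 1, 2011 is a Saturday; the next business day is October 3, 2011 (Monday).
Final deadline: October 3, 2011.

October 3, 2011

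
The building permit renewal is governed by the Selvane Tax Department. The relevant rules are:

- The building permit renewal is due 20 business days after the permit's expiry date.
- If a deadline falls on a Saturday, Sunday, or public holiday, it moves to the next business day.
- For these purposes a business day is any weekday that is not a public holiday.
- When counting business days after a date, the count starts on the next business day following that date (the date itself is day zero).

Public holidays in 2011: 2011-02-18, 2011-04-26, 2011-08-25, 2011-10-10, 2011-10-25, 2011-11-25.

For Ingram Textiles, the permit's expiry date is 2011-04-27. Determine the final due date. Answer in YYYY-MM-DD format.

2011-05-25

Starting the day after 2011-04-27 and counting 20 business days lands on 2011-05-25.
Since 2011-05-25 is a Wednesday and not a holiday, the date is unchanged.
Deadline: 2011-05-25.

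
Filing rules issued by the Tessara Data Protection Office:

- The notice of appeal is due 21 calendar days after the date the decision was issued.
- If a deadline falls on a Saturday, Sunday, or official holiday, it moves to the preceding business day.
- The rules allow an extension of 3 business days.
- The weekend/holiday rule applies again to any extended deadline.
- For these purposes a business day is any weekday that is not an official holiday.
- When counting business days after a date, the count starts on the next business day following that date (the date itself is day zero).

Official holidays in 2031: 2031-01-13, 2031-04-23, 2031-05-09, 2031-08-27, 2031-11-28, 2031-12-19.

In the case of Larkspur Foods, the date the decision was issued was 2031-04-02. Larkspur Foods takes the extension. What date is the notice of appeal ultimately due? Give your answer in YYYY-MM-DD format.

2031-04-28

Trigger date 2031-04-02 + 21 calendar days = 2031-04-23.
2031-04-23 falls on a listed holiday. Rolling to the preceding business day gives 2031-04-22, a Tuesday.
Applying the 3-business-day extension: 3 business days after 2031-04-22 is 2031-04-28.
Since 2031-04-28 is a Monday and not a holiday, the date is unchanged.
Final deadline: 2031-04-28.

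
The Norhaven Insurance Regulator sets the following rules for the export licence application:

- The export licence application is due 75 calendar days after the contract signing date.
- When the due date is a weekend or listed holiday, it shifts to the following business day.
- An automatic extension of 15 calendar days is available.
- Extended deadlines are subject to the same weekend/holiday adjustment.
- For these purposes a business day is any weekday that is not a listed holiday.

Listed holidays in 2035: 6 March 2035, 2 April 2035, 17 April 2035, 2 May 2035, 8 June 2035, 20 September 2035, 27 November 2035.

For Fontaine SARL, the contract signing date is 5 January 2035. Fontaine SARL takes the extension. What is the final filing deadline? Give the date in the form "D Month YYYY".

From 5 January 2035, 75 calendar days later is 21 March 2035.
21 March 2035 is a Wednesday and not a listed holiday, so it stands.
Applying the 15-calendar-day extension: 21 March 2035 + 15 days = 5 April 2035.
5 April 2035 is a Thursday and not a listed holiday, so it stands.
Deadline: 5 April 2035.

5 April 2035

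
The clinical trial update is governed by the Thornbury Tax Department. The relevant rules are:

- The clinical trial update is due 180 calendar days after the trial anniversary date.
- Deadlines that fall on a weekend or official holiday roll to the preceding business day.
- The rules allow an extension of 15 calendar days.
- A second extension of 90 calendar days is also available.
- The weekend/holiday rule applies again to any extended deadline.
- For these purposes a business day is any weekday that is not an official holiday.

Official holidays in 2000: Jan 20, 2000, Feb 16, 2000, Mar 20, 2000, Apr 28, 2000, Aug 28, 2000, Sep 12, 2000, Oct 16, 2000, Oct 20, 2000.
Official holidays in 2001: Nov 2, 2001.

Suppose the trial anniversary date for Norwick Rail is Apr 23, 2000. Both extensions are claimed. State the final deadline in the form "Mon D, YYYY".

Feb 1, 2001

180 calendar days after Apr 23, 2000 is Oct 20, 2000.
Because Oct 20, 2000 is a listed holiday, the deadline becomes Oct 19, 2000 (Thursday).
The 15-calendar-day extension moves the deadline from Oct 19, 2000 to Nov 3, 2000.
Nov 3, 2000 is a Friday and not a listed holiday, so it stands.
With the 90-day extension, Nov 3, 2000 becomes Feb 1, 2001.
Feb 1, 2001 is a Thursday and not a listed holiday, so it stands.
So the filing is due Feb 1, 2001.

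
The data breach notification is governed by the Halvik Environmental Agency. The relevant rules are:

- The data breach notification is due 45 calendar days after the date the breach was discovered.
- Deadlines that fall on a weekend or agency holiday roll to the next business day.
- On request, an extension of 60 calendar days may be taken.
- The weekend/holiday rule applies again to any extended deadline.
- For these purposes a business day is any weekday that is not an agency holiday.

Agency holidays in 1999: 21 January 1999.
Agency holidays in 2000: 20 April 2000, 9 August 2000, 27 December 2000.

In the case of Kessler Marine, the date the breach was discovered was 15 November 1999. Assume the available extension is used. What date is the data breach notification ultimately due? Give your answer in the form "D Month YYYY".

45 calendar days after 15 November 1999 is 30 December 1999.
30 December 1999 falls on a Thursday, which is a business day, so no adjustment is needed.
Add the 60 calendar-day extension to 30 December 1999: 28 February 2000.
28 February 2000 is a Monday and not a listed holiday, so it stands.
The final due date is 28 February 2000.

28 February 2000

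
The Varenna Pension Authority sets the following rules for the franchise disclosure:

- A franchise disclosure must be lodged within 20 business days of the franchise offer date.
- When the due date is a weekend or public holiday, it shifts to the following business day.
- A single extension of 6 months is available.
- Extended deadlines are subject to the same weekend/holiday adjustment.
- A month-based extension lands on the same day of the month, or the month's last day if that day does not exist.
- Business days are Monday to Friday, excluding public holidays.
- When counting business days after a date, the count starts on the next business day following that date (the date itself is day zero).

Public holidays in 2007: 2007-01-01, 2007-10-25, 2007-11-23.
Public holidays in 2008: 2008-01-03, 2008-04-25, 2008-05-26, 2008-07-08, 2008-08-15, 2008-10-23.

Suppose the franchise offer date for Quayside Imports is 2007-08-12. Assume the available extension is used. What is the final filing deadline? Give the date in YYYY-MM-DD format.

20 business days after 2007-08-12, excluding weekends and holidays, is 2007-09-07.
2007-09-07 falls on a Friday, which is a business day, so no adjustment is needed.
The 6 months extension carries 2007-09-07 to 2008-03-07.
2008-03-07 falls on a Friday, which is a business day, so no adjustment is needed.
Final deadline: 2008-03-07.

2008-03-07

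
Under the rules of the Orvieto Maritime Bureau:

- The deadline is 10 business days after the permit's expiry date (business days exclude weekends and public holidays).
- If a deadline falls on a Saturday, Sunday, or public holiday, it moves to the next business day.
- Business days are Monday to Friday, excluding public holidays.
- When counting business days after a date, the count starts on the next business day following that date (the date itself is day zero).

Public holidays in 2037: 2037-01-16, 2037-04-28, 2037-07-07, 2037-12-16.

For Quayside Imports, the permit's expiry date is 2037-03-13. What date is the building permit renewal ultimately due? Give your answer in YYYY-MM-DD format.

Counting 10 business days after 2037-03-13 (skipping weekends and listed holidays) reaches 2037-03-27.
2037-03-27 falls on a Friday, which is a business day, so no adjustment is needed.
Deadline: 2037-03-27.

2037-03-27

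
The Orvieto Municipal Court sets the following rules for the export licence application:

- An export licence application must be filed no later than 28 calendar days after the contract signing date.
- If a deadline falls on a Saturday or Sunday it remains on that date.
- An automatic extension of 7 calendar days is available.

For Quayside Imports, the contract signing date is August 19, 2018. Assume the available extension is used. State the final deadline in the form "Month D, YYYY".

Adding 28 calendar days to August 19, 2018 gives September 16, 2018.
No adjustment is made for weekends or holidays, so September 16, 2018 stands.
Add the 7 calendar-day extension to September 16, 2018: September 23, 2018.
No adjustment is made for weekends or holidays, so September 23, 2018 stands.
So the filing is due September 23, 2018.

September 23, 2018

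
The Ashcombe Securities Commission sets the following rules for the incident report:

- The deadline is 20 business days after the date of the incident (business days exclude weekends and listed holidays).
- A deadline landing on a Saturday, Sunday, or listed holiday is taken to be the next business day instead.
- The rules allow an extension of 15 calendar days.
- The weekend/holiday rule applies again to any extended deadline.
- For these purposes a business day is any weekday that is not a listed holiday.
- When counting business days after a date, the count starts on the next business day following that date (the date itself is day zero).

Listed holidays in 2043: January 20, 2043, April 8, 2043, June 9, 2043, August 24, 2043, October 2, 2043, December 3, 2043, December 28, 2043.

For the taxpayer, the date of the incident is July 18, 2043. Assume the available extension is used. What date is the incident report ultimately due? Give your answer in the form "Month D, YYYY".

August 31, 2043

Starting the day after July 18, 2043 and counting 20 business days lands on August 14, 2043.
August 14, 2043 is a Friday and not a listed holiday, so it stands.
The 15-calendar-day extension moves the deadline from August 14, 2043 to August 29, 2043.
August 29, 2043 is a Saturday; the next business day is August 31, 2043 (Monday).
Deadline: August 31, 2043.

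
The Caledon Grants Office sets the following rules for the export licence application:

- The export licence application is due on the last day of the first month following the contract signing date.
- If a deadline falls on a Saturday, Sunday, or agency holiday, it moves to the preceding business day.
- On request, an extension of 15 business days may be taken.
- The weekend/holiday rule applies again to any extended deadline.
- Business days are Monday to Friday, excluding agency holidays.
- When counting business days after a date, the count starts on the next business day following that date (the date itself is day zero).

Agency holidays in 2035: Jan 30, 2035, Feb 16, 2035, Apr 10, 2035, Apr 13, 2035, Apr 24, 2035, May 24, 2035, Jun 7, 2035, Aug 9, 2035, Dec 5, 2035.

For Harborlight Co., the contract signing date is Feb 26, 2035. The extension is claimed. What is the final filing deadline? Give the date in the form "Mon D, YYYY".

Apr 25, 2035

The first month after Feb 26, 2035 is March 2035, whose last day is Mar 31, 2035.
Mar 31, 2035 is a Saturday; the preceding business day is Mar 30, 2035 (Friday).
Counting 15 further business days from Mar 30, 2035 reaches Apr 25, 2035.
Since Apr 25, 2035 is a Wednesday and not a holiday, the date is unchanged.
So the filing is due Apr 25, 2035.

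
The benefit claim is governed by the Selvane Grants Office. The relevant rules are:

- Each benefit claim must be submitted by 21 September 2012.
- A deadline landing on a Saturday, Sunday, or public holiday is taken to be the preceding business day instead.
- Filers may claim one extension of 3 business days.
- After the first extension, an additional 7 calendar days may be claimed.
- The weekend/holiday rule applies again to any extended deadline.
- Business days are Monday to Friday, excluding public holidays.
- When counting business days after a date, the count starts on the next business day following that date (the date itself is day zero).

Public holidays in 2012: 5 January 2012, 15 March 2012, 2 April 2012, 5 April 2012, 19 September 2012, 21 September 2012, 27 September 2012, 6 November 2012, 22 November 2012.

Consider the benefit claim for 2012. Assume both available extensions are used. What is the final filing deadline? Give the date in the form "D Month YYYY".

3 October 2012

Start from the fixed due date, 21 September 2012.
Because 21 September 2012 is a listed holiday, the deadline becomes 20 September 2012 (Thursday).
Applying the 3-business-day extension: 3 business days after 20 September 2012 is 26 September 2012.
Since 26 September 2012 is a Wednesday and not a holiday, the date is unchanged.
With the 7-day extension, 26 September 2012 becomes 3 October 2012.
3 October 2012 falls on a Wednesday, which is a business day, so no adjustment is needed.
Deadline: 3 October 2012.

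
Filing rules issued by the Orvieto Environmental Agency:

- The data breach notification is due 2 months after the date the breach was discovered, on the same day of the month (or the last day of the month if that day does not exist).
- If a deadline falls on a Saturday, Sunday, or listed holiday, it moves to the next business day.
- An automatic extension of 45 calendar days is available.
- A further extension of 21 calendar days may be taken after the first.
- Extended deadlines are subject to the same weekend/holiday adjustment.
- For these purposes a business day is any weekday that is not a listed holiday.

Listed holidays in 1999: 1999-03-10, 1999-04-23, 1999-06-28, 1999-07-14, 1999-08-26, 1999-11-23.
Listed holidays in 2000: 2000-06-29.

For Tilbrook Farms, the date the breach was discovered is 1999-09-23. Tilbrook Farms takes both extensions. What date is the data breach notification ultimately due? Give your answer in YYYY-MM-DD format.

2 months from 1999-09-23 is 1999-11-23.
1999-11-23 falls on a listed holiday. Rolling to the next business day gives 1999-11-24, a Wednesday.
Applying the 45-calendar-day extension: 1999-11-24 + 45 days = 2000-01-08.
2000-01-08 is a Saturday, so it moves to the next business day, 2000-01-10 (Monday).
Applying the 21-calendar-day extension: 2000-01-10 + 21 days = 2000-01-31.
2000-01-31 (Monday) is already a business day.
So the filing is due 2000-01-31.

2000-01-31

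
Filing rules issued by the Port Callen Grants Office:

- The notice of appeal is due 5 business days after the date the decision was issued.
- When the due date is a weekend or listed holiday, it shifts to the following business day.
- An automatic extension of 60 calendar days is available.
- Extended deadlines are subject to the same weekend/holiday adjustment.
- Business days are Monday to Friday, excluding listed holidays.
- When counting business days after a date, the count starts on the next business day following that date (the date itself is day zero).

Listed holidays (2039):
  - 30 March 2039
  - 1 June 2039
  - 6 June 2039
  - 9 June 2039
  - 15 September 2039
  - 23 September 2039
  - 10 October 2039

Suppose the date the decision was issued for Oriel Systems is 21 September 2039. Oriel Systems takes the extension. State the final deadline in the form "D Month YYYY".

Starting the day after 21 September 2039 and counting 5 business days lands on 29 September 2039.
Since 29 September 2039 is a Thursday and not a holiday, the date is unchanged.
Applying the 60-calendar-day extension: 29 September 2039 + 60 days = 28 November 2039.
28 November 2039 (Monday) is already a business day.
Deadline: 28 November 2039.

28 November 2039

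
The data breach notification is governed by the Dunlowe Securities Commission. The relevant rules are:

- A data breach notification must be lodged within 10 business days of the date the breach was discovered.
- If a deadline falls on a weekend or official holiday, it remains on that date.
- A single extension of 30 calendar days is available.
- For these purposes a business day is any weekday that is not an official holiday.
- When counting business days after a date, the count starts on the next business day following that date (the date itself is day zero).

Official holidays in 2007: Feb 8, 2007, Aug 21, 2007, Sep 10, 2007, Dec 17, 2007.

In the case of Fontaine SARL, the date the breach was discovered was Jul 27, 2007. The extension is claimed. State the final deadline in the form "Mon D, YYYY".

Sep 9, 2007

Counting 10 business days after Jul 27, 2007 (skipping weekends and listed holidays) reaches Aug 10, 2007.
Aug 10, 2007 is a Friday; no weekend or holiday adjustment applies.
The 30-calendar-day extension moves the deadline from Aug 10, 2007 to Sep 9, 2007.
Sep 9, 2007 is a Sunday; no weekend or holiday adjustment applies.
Final deadline: Sep 9, 2007.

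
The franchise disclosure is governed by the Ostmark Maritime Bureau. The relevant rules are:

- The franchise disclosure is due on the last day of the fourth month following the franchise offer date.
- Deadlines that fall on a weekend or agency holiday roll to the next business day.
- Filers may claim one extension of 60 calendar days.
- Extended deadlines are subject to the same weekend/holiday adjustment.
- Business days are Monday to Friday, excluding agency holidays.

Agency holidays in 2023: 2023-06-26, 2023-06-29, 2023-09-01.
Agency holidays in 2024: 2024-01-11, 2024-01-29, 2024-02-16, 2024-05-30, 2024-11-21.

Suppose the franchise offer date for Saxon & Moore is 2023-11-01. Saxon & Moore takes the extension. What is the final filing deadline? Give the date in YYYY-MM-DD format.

4 months after 2023-11-01 is March 2024; that month ends on 2024-03-31.
2024-03-31 falls on a Sunday. Rolling to the next business day gives 2024-04-01, a Monday.
Add the 60 calendar-day extension to 2024-04-01: 2024-05-31.
2024-05-31 (Friday) is already a business day.
Deadline: 2024-05-31.

2024-05-31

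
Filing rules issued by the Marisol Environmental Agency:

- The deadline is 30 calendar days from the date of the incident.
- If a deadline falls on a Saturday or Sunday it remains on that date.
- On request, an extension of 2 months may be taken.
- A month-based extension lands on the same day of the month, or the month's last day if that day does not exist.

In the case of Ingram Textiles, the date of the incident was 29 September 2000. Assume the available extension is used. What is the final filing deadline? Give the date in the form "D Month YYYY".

Trigger date 29 September 2000 + 30 calendar days = 29 October 2000.
29 October 2000 falls on a Sunday. The rules make no weekend/holiday allowance, so it remains 29 October 2000.
The 2 months extension carries 29 October 2000 to 29 December 2000.
No adjustment is made for weekends or holidays, so 29 December 2000 stands.
So the filing is due 29 December 2000.

29 December 2000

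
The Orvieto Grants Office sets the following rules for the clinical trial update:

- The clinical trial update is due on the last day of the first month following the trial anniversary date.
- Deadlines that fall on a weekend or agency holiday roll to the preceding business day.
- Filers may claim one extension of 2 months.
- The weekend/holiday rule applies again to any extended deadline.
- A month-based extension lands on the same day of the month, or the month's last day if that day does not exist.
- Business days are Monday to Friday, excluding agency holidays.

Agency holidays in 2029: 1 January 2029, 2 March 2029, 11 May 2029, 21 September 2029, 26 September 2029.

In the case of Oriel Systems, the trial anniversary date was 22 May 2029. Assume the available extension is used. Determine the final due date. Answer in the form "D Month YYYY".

1 month after 22 May 2029 falls in June 2029; the last day of that month is 30 June 2029.
Because 30 June 2029 is a Saturday, the deadline becomes 29 June 2029 (Friday).
Applying the 2 months extension: 2 months after 29 June 2029 is 29 August 2029.
29 August 2029 falls on a Wednesday, which is a business day, so no adjustment is needed.
So the filing is due 29 August 2029.

29 August 2029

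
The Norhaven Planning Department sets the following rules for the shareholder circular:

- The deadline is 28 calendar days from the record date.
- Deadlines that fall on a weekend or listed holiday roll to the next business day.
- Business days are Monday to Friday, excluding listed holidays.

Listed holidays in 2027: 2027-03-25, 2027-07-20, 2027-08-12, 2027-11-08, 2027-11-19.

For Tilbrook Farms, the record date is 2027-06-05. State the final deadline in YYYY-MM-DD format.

2027-07-05

28 calendar days after 2027-06-05 is 2027-07-03.
2027-07-03 is a Saturday; the next business day is 2027-07-05 (Monday).
Deadline: 2027-07-05.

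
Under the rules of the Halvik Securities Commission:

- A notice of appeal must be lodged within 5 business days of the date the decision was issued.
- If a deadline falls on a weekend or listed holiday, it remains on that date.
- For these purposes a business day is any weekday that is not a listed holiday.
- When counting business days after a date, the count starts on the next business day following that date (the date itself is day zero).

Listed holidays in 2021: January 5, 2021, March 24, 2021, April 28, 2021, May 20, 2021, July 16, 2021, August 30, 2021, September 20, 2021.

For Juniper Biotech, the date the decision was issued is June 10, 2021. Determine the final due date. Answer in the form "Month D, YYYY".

Starting the day after June 10, 2021 and counting 5 business days lands on June 17, 2021.
No adjustment is made for weekends or holidays, so June 17, 2021 stands.
Final deadline: June 17, 2021.

June 17, 2021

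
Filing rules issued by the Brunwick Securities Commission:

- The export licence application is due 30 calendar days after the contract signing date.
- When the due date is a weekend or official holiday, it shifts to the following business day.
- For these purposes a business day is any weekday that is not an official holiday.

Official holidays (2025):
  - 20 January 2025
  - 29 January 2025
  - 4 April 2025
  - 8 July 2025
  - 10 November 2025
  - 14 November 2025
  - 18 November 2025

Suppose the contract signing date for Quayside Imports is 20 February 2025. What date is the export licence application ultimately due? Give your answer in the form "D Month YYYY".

24 March 2025

Trigger date 20 February 2025 + 30 calendar days = 22 March 2025.
22 March 2025 is a Saturday, so it moves to the next business day, 24 March 2025 (Monday).
Final deadline: 24 March 2025.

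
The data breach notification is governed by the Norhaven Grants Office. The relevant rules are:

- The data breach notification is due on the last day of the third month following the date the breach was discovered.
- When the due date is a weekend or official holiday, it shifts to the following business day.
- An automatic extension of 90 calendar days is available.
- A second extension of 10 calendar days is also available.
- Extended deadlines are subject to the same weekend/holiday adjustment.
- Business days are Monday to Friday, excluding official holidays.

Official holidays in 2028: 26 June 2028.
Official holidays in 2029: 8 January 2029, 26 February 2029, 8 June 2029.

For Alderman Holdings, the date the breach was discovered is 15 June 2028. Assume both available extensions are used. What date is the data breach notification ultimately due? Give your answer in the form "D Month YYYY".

11 January 2029

The third month after 15 June 2028 is September 2028, whose last day is 30 September 2028.
30 September 2028 falls on a Saturday. Rolling to the next business day gives 2 October 2028, a Monday.
Add the 90 calendar-day extension to 2 October 2028: 31 December 2028.
31 December 2028 is a Sunday, so it moves to the next business day, 1 January 2029 (Monday).
Applying the 10-calendar-day extension: 1 January 2029 + 10 days = 11 January 2029.
11 January 2029 (Thursday) is already a business day.
Deadline: 11 January 2029.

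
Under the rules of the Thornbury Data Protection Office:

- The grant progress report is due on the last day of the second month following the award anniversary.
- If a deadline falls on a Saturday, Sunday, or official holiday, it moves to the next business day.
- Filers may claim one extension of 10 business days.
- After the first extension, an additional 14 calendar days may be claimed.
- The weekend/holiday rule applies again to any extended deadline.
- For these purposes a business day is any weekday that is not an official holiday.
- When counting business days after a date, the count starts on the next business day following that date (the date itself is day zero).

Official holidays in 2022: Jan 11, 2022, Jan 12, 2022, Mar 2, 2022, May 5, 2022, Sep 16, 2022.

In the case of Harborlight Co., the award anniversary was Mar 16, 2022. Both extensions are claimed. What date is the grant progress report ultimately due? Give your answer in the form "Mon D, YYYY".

2 months after Mar 16, 2022 falls in May 2022; the last day of that month is May 31, 2022.
May 31, 2022 (Tuesday) is already a business day.
Counting 10 further business days from May 31, 2022 reaches Jun 14, 2022.
Jun 14, 2022 is a Tuesday and not a listed holiday, so it stands.
Add the 14 calendar-day extension to Jun 14, 2022: Jun 28, 2022.
Since Jun 28, 2022 is a Tuesday and not a holiday, the date is unchanged.
So the filing is due Jun 28, 2022.

Jun 28, 2022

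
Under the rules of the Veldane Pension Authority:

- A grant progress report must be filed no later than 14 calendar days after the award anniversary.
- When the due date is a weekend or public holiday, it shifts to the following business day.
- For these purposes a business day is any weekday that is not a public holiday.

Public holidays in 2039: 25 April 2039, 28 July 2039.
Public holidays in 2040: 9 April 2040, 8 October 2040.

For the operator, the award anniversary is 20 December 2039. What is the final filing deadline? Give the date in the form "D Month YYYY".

3 January 2040

Adding 14 calendar days to 20 December 2039 gives 3 January 2040.
3 January 2040 is a Tuesday and not a listed holiday, so it stands.
So the filing is due 3 January 2040.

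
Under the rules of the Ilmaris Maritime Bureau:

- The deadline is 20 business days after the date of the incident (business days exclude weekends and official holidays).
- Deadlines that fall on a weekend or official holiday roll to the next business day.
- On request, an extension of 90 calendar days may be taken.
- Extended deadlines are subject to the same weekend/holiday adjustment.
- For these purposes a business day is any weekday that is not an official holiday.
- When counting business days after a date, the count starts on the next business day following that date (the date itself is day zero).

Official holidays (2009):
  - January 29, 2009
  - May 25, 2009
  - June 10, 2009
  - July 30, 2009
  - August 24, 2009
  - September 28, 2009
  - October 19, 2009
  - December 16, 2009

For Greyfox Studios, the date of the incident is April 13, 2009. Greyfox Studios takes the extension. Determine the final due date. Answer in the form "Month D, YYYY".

20 business days after April 13, 2009, excluding weekends and holidays, is May 11, 2009.
May 11, 2009 falls on a Monday, which is a business day, so no adjustment is needed.
Applying the 90-calendar-day extension: May 11, 2009 + 90 days = August 9, 2009.
Because August 9, 2009 is a Sunday, the deadline becomes August 10, 2009 (Monday).
Deadline: August 10, 2009.

August 10, 2009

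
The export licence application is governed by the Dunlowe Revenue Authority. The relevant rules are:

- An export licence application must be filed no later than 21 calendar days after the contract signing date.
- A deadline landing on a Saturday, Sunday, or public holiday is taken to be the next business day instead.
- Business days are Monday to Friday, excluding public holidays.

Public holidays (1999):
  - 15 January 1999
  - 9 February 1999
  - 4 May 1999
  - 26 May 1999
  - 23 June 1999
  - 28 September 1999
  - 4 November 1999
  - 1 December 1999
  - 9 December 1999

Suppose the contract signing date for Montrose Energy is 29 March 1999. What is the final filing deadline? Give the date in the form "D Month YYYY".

19 April 1999

Trigger date 29 March 1999 + 21 calendar days = 19 April 1999.
Since 19 April 1999 is a Monday and not a holiday, the date is unchanged.
The final due date is 19 April 1999.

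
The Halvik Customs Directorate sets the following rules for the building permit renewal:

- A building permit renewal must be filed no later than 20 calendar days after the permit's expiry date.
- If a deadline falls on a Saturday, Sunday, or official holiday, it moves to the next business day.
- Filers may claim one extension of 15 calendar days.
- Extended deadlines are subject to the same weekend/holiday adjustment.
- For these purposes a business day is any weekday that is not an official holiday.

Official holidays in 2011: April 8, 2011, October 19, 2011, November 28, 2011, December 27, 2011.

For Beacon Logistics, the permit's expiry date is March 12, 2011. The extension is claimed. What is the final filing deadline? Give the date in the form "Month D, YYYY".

April 18, 2011

20 calendar days after March 12, 2011 is April 1, 2011.
April 1, 2011 falls on a Friday, which is a business day, so no adjustment is needed.
Add the 15 calendar-day extension to April 1, 2011: April 16, 2011.
Because April 16, 2011 is a Saturday, the deadline becomes April 18, 2011 (Monday).
The final due date is April 18, 2011.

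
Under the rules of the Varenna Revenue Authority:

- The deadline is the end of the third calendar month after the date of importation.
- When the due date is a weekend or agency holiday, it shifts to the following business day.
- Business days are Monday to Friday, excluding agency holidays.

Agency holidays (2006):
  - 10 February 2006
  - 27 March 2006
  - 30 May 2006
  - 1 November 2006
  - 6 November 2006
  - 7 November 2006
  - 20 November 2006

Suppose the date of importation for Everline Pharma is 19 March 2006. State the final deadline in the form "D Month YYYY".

30 June 2006

3 months after 19 March 2006 is June 2006; that month ends on 30 June 2006.
Since 30 June 2006 is a Friday and not a holiday, the date is unchanged.
So the filing is due 30 June 2006.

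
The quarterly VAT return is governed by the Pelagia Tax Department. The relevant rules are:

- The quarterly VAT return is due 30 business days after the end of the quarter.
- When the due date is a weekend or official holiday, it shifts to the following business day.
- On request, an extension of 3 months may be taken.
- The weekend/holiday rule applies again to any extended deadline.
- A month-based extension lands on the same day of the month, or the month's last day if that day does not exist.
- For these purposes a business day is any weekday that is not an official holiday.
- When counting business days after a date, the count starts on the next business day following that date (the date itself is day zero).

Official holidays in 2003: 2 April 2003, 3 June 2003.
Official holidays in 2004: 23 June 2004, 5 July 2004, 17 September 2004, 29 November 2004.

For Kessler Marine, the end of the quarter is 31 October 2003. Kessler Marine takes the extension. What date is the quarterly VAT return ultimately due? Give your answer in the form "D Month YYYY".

Starting the day after 31 October 2003 and counting 30 business days lands on 12 December 2003.
Since 12 December 2003 is a Friday and not a holiday, the date is unchanged.
Applying the 3 months extension: 3 months after 12 December 2003 is 12 March 2004.
Since 12 March 2004 is a Friday and not a holiday, the date is unchanged.
The final due date is 12 March 2004.

12 March 2004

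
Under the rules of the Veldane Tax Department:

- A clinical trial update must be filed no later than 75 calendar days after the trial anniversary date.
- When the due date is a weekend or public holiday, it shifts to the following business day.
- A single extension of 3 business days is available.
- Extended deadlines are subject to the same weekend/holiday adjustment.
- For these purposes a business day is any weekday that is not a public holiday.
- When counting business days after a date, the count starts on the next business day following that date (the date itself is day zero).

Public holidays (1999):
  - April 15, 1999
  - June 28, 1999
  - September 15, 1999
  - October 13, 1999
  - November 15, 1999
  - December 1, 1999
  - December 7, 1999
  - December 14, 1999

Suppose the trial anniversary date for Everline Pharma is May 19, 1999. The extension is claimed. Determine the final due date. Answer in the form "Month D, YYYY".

Trigger date May 19, 1999 + 75 calendar days = August 2, 1999.
August 2, 1999 is a Monday and not a listed holiday, so it stands.
Counting 3 further business days from August 2, 1999 reaches August 5, 1999.
August 5, 1999 falls on a Thursday, which is a business day, so no adjustment is needed.
Final deadline: August 5, 1999.

August 5, 1999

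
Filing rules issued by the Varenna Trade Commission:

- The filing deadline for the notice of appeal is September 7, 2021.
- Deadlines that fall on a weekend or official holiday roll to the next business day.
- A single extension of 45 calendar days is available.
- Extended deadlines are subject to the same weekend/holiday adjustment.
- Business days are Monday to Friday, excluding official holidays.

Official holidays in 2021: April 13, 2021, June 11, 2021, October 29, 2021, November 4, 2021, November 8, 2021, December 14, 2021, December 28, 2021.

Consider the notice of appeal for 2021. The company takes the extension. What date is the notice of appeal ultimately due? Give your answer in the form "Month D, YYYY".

October 22, 2021

Start from the fixed due date, September 7, 2021.
September 7, 2021 (Tuesday) is already a business day.
Applying the 45-calendar-day extension: September 7, 2021 + 45 days = October 22, 2021.
Since October 22, 2021 is a Friday and not a holiday, the date is unchanged.
Deadline: October 22, 2021.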